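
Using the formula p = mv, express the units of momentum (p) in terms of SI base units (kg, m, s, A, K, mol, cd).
Units of each symbol in p = mv:
  m (mass): kg
  v (velocity): m/s

Multiplying the contributions: [kg] · [m/s]
Adding exponents of each base unit: kg: 1, m: 1, s: -1
SI base units of momentum: kg·m/s

Answer: kg·m/s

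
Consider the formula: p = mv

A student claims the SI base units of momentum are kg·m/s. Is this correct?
Units of each symbol in p = mv:
  m (mass): kg
  v (velocity): m/s

Multiplying the contributions: [kg] · [m/s]
Adding exponents of each base unit: kg: 1, m: 1, s: -1
SI base units of momentum: kg·m/s

The claimed units kg·m/s match the derived units, so the claim is correct.

Answer: Yes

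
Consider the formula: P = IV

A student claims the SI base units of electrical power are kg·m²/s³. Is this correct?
Units of each symbol in P = IV:
  I (current): A
  V (voltage, in volts): kg·m²/(s³·A)

Multiplying the contributions: [A] · [kg·m²/(s³·A)]
Adding exponents of each base unit: kg: 1, m: 2, s: -3
SI base units of electrical power: kg·m²/s³

The claimed units kg·m²/s³ match the derived units, so the claim is correct.

Answer: Yes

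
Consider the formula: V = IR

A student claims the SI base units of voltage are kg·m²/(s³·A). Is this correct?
Units of each symbol in V = IR:
  I (current): A
  R (resistance, in ohms): kg·m²/(s³·A²)

Multiplying the contributions: [A] · [kg·m²/(s³·A²)]
Adding exponents of each base unit: kg: 1, m: 2, s: -3, A: -1
SI base units of voltage: kg·m²/(s³·A)

The claimed units kg·m²/(s³·A) match the derived units, so the claim is correct.

Answer: Yes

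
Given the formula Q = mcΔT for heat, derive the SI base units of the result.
Units of each symbol in Q = mcΔT:
  m (mass): kg
  c (specific heat capacity, in J/(kg·K)): m²/(s²·K)
  ΔT (temperature change): K

Multiplying the contributions: [kg] · [m²/(s²·K)] · [K]
Adding exponents of each base unit: kg: 1, m: 2, s: -2
SI base units of heat: kg·m²/s²

Answer: kg·m²/s²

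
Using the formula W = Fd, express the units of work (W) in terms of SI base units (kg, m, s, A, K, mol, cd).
Units of each symbol in W = Fd:
  F (force): kg·m/s²
  d (displacement): m

Multiplying the contributions: [kg·m/s²] · [m]
Adding exponents of each base unit: kg: 1, m: 2, s: -2
SI base units of work: kg·m²/s²

Answer: kg·m²/s²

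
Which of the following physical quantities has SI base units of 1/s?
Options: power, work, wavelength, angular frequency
Checking the SI base units of each option:
  power (P = W/t): kg·m²/s³  ✗
  work (W = Fd): kg·m²/s²  ✗
  wavelength (λ = v/f): m  ✗
  angular frequency (ω = 2πf): 1/s  ✓ matches

Only angular frequency has units 1/s.

Answer: angular frequency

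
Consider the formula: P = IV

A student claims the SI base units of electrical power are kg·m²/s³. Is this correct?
Units of each symbol in P = IV:
  I (current): A
  V (voltage, in volts): kg·m²/(s³·A)

Multiplying the contributions: [A] · [kg·m²/(s³·A)]
Adding exponents of each base unit: kg: 1, m: 2, s: -3
SI base units of electrical power: kg·m²/s³

The claimed units kg·m²/s³ match the derived units, so the claim is correct.

Answer: Yes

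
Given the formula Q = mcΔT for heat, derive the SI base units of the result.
Units of each symbol in Q = mcΔT:
  m (mass): kg
  c (specific heat capacity, in J/(kg·K)): m²/(s²·K)
  ΔT (temperature change): K

Multiplying the contributions: [kg] · [m²/(s²·K)] · [K]
Adding exponents of each base unit: kg: 1, m: 2, s: -2
SI base units of heat: kg·m²/s²

Answer: kg·m²/s²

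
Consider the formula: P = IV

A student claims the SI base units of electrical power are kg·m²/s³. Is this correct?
Units of each symbol in P = IV:
  I (current): A
  V (voltage, in volts): kg·m²/(s³·A)

Multiplying the contributions: [A] · [kg·m²/(s³·A)]
Adding exponents of each base unit: kg: 1, m: 2, s: -3
SI base units of electrical power: kg·m²/s³

The claimed units kg·m²/s³ match the derived units, so the claim is correct.

Answer: Yes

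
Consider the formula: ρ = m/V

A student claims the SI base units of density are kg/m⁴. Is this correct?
Units of each symbol in ρ = m/V:
  m (mass): kg
  V (volume): m³  → in the denominator, contributes 1/m³

Multiplying the contributions: [kg] · [1/m³]
Adding exponents of each base unit: kg: 1, m: -3
SI base units of density: kg/m³

The claimed units kg/m⁴ (exponents kg: 1, m: -4) do not match the derived units kg/m³ (exponents kg: 1, m: -3), so the claim is incorrect.

Answer: No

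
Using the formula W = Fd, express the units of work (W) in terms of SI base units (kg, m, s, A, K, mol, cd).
Units of each symbol in W = Fd:
  F (force): kg·m/s²
  d (displacement): m

Multiplying the contributions: [kg·m/s²] · [m]
Adding exponents of each base unit: kg: 1, m: 2, s: -2
SI base units of work: kg·m²/s²

Answer: kg·m²/s²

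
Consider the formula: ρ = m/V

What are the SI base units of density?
Units of each symbol in ρ = m/V:
  m (mass): kg
  V (volume): m³  → in the denominator, contributes 1/m³

Multiplying the contributions: [kg] · [1/m³]
Adding exponents of each base unit: kg: 1, m: -3
SI base units of density: kg/m³

Answer: kg/m³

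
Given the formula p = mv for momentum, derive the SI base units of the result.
Units of each symbol in p = mv:
  m (mass): kg
  v (velocity): m/s

Multiplying the contributions: [kg] · [m/s]
Adding exponents of each base unit: kg: 1, m: 1, s: -1
SI base units of momentum: kg·m/s

Answer: kg·m/s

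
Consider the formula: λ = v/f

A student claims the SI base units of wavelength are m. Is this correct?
Units of each symbol in λ = v/f:
  v (wave speed): m/s
  f (frequency): 1/s  → in the denominator, contributes s

Multiplying the contributions: [m/s] · [s]
Adding exponents of each base unit: m: 1
SI base units of wavelength: m

The claimed units m match the derived units, so the claim is correct.

Answer: Yes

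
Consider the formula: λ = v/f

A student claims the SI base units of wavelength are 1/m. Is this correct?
Units of each symbol in λ = v/f:
  v (wave speed): m/s
  f (frequency): 1/s  → in the denominator, contributes s

Multiplying the contributions: [m/s] · [s]
Adding exponents of each base unit: m: 1
SI base units of wavelength: m

The claimed units 1/m (exponents m: -1) do not match the derived units m (exponents m: 1), so the claim is incorrect.

Answer: No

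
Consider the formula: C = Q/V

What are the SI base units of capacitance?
Units of each symbol in C = Q/V:
  Q (charge, in coulombs): s·A
  V (voltage, in volts): kg·m²/(s³·A)  → in the denominator, contributes s³·A/(kg·m²)

Multiplying the contributions: [s·A] · [s³·A/(kg·m²)]
Adding exponents of each base unit: kg: -1, m: -2, s: 4, A: 2
SI base units of capacitance: s⁴·A²/(kg·m²)

Answer: s⁴·A²/(kg·m²)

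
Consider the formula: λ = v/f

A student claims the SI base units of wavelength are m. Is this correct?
Units of each symbol in λ = v/f:
  v (wave speed): m/s
  f (frequency): 1/s  → in the denominator, contributes s

Multiplying the contributions: [m/s] · [s]
Adding exponents of each base unit: m: 1
SI base units of wavelength: m

The claimed units m match the derived units, so the claim is correct.

Answer: Yes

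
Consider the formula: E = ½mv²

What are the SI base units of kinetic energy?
Units of each symbol in E = ½mv²:
  m (mass): kg
  v (speed): m/s  → to the power 2, contributes m²/s²
  The factor ½ is dimensionless.

Multiplying the contributions: [kg] · [m²/s²]
Adding exponents of each base unit: kg: 1, m: 2, s: -2
SI base units of kinetic energy: kg·m²/s²

Answer: kg·m²/s²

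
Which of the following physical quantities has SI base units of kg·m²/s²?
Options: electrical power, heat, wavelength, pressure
Checking the SI base units of each option:
  electrical power (P = IV): kg·m²/s³  ✗
  heat (Q = mcΔT): kg·m²/s²  ✓ matches
  wavelength (λ = v/f): m  ✗
  pressure (P = F/A): kg/(m·s²)  ✗

Only heat has units kg·m²/s².

Answer: heat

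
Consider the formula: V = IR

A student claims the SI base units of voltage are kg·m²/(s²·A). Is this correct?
Units of each symbol in V = IR:
  I (current): A
  R (resistance, in ohms): kg·m²/(s³·A²)

Multiplying the contributions: [A] · [kg·m²/(s³·A²)]
Adding exponents of each base unit: kg: 1, m: 2, s: -3, A: -1
SI base units of voltage: kg·m²/(s³·A)

The claimed units kg·m²/(s²·A) (exponents kg: 1, m: 2, s: -2, A: -1) do not match the derived units kg·m²/(s³·A) (exponents kg: 1, m: 2, s: -3, A: -1), so the claim is incorrect.

Answer: No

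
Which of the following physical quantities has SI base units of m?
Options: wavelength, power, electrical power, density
Checking the SI base units of each option:
  wavelength (λ = v/f): m  ✓ matches
  power (P = W/t): kg·m²/s³  ✗
  electrical power (P = IV): kg·m²/s³  ✗
  density (ρ = m/V): kg/m³  ✗

Only wavelength has units m.

Answer: wavelength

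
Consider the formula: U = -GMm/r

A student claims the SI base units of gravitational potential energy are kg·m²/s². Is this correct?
Units of each symbol in U = -GMm/r:
  G (gravitational constant): m³/(kg·s²)
  M (mass): kg
  m (mass): kg
  r (distance): m  → in the denominator, contributes 1/m
  The minus sign does not affect the units.

Multiplying the contributions: [m³/(kg·s²)] · [kg] · [kg] · [1/m]
Adding exponents of each base unit: kg: 1, m: 2, s: -2
SI base units of gravitational potential energy: kg·m²/s²

The claimed units kg·m²/s² match the derived units, so the claim is correct.

Answer: Yes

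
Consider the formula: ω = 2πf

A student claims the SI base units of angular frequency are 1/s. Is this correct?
Units of each symbol in ω = 2πf:
  f (frequency): 1/s
  The factor 2π is dimensionless.

Multiplying the contributions: [1/s]
Adding exponents of each base unit: s: -1
SI base units of angular frequency: 1/s

The claimed units 1/s match the derived units, so the claim is correct.

Answer: Yes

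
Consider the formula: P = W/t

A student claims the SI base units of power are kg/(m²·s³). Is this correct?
Units of each symbol in P = W/t:
  W (work): kg·m²/s²
  t (time): s  → in the denominator, contributes 1/s

Multiplying the contributions: [kg·m²/s²] · [1/s]
Adding exponents of each base unit: kg: 1, m: 2, s: -3
SI base units of power: kg·m²/s³

The claimed units kg/(m²·s³) (exponents kg: 1, m: -2, s: -3) do not match the derived units kg·m²/s³ (exponents kg: 1, m: 2, s: -3), so the claim is incorrect.

Answer: No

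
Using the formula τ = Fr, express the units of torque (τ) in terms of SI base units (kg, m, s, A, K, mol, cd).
Units of each symbol in τ = Fr:
  F (force): kg·m/s²
  r (lever arm): m

Multiplying the contributions: [kg·m/s²] · [m]
Adding exponents of each base unit: kg: 1, m: 2, s: -2
SI base units of torque: kg·m²/s²

Answer: kg·m²/s²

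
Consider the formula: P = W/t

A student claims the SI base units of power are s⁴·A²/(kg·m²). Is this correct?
Units of each symbol in P = W/t:
  W (work): kg·m²/s²
  t (time): s  → in the denominator, contributes 1/s

Multiplying the contributions: [kg·m²/s²] · [1/s]
Adding exponents of each base unit: kg: 1, m: 2, s: -3
SI base units of power: kg·m²/s³

The claimed units s⁴·A²/(kg·m²) (exponents kg: -1, m: -2, s: 4, A: 2) do not match the derived units kg·m²/s³ (exponents kg: 1, m: 2, s: -3), so the claim is incorrect.

Answer: No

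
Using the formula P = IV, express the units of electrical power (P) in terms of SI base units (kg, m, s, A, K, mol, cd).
Units of each symbol in P = IV:
  I (current): A
  V (voltage, in volts): kg·m²/(s³·A)

Multiplying the contributions: [A] · [kg·m²/(s³·A)]
Adding exponents of each base unit: kg: 1, m: 2, s: -3
SI base units of electrical power: kg·m²/s³

Answer: kg·m²/s³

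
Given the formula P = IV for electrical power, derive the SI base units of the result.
Units of each symbol in P = IV:
  I (current): A
  V (voltage, in volts): kg·m²/(s³·A)

Multiplying the contributions: [A] · [kg·m²/(s³·A)]
Adding exponents of each base unit: kg: 1, m: 2, s: -3
SI base units of electrical power: kg·m²/s³

Answer: kg·m²/s³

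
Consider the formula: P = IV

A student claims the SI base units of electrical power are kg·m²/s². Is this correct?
Units of each symbol in P = IV:
  I (current): A
  V (voltage, in volts): kg·m²/(s³·A)

Multiplying the contributions: [A] · [kg·m²/(s³·A)]
Adding exponents of each base unit: kg: 1, m: 2, s: -3
SI base units of electrical power: kg·m²/s³

The claimed units kg·m²/s² (exponents kg: 1, m: 2, s: -2) do not match the derived units kg·m²/s³ (exponents kg: 1, m: 2, s: -3), so the claim is incorrect.

Answer: No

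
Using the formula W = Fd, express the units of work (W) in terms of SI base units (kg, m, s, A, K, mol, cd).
Units of each symbol in W = Fd:
  F (force): kg·m/s²
  d (displacement): m

Multiplying the contributions: [kg·m/s²] · [m]
Adding exponents of each base unit: kg: 1, m: 2, s: -2
SI base units of work: kg·m²/s²

Answer: kg·m²/s²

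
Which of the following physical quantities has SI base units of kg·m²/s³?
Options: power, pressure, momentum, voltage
Checking the SI base units of each option:
  power (P = W/t): kg·m²/s³  ✓ matches
  pressure (P = F/A): kg/(m·s²)  ✗
  momentum (p = mv): kg·m/s  ✗
  voltage (V = IR): kg·m²/(s³·A)  ✗

Only power has units kg·m²/s³.

Answer: power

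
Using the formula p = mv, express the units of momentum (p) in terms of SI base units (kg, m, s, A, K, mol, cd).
Units of each symbol in p = mv:
  m (mass): kg
  v (velocity): m/s

Multiplying the contributions: [kg] · [m/s]
Adding exponents of each base unit: kg: 1, m: 1, s: -1
SI base units of momentum: kg·m/s

Answer: kg·m/s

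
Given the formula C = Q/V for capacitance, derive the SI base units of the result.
Units of each symbol in C = Q/V:
  Q (charge, in coulombs): s·A
  V (voltage, in volts): kg·m²/(s³·A)  → in the denominator, contributes s³·A/(kg·m²)

Multiplying the contributions: [s·A] · [s³·A/(kg·m²)]
Adding exponents of each base unit: kg: -1, m: -2, s: 4, A: 2
SI base units of capacitance: s⁴·A²/(kg·m²)

Answer: s⁴·A²/(kg·m²)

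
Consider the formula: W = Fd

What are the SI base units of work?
Units of each symbol in W = Fd:
  F (force): kg·m/s²
  d (displacement): m

Multiplying the contributions: [kg·m/s²] · [m]
Adding exponents of each base unit: kg: 1, m: 2, s: -2
SI base units of work: kg·m²/s²

Answer: kg·m²/s²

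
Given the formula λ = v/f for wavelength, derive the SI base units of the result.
Units of each symbol in λ = v/f:
  v (wave speed): m/s
  f (frequency): 1/s  → in the denominator, contributes s

Multiplying the contributions: [m/s] · [s]
Adding exponents of each base unit: m: 1
SI base units of wavelength: m

Answer: m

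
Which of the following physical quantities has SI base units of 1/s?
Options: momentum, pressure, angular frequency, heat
Checking the SI base units of each option:
  momentum (p = mv): kg·m/s  ✗
  pressure (P = F/A): kg/(m·s²)  ✗
  angular frequency (ω = 2πf): 1/s  ✓ matches
  heat (Q = mcΔT): kg·m²/s²  ✗

Only angular frequency has units 1/s.

Answer: angular frequency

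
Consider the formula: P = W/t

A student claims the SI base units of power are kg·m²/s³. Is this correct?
Units of each symbol in P = W/t:
  W (work): kg·m²/s²
  t (time): s  → in the denominator, contributes 1/s

Multiplying the contributions: [kg·m²/s²] · [1/s]
Adding exponents of each base unit: kg: 1, m: 2, s: -3
SI base units of power: kg·m²/s³

The claimed units kg·m²/s³ match the derived units, so the claim is correct.

Answer: Yes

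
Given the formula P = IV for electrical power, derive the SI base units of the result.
Units of each symbol in P = IV:
  I (current): A
  V (voltage, in volts): kg·m²/(s³·A)

Multiplying the contributions: [A] · [kg·m²/(s³·A)]
Adding exponents of each base unit: kg: 1, m: 2, s: -3
SI base units of electrical power: kg·m²/s³

Answer: kg·m²/s³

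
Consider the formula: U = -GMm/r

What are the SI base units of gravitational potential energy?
Units of each symbol in U = -GMm/r:
  G (gravitational constant): m³/(kg·s²)
  M (mass): kg
  m (mass): kg
  r (distance): m  → in the denominator, contributes 1/m
  The minus sign does not affect the units.

Multiplying the contributions: [m³/(kg·s²)] · [kg] · [kg] · [1/m]
Adding exponents of each base unit: kg: 1, m: 2, s: -2
SI base units of gravitational potential energy: kg·m²/s²

Answer: kg·m²/s²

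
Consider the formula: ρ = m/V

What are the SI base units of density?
Units of each symbol in ρ = m/V:
  m (mass): kg
  V (volume): m³  → in the denominator, contributes 1/m³

Multiplying the contributions: [kg] · [1/m³]
Adding exponents of each base unit: kg: 1, m: -3
SI base units of density: kg/m³

Answer: kg/m³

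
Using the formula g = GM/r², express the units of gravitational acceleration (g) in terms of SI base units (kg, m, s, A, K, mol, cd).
Units of each symbol in g = GM/r²:
  G (gravitational constant): m³/(kg·s²)
  M (mass): kg
  r (distance): m  → to the power 2 in the denominator, contributes 1/m²

Multiplying the contributions: [m³/(kg·s²)] · [kg] · [1/m²]
Adding exponents of each base unit: m: 1, s: -2
SI base units of gravitational acceleration: m/s²

Answer: m/s²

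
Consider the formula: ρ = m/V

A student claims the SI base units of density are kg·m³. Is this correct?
Units of each symbol in ρ = m/V:
  m (mass): kg
  V (volume): m³  → in the denominator, contributes 1/m³

Multiplying the contributions: [kg] · [1/m³]
Adding exponents of each base unit: kg: 1, m: -3
SI base units of density: kg/m³

The claimed units kg·m³ (exponents kg: 1, m: 3) do not match the derived units kg/m³ (exponents kg: 1, m: -3), so the claim is incorrect.

Answer: No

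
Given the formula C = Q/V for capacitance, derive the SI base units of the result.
Units of each symbol in C = Q/V:
  Q (charge, in coulombs): s·A
  V (voltage, in volts): kg·m²/(s³·A)  → in the denominator, contributes s³·A/(kg·m²)

Multiplying the contributions: [s·A] · [s³·A/(kg·m²)]
Adding exponents of each base unit: kg: -1, m: -2, s: 4, A: 2
SI base units of capacitance: s⁴·A²/(kg·m²)

Answer: s⁴·A²/(kg·m²)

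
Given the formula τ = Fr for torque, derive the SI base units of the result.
Units of each symbol in τ = Fr:
  F (force): kg·m/s²
  r (lever arm): m

Multiplying the contributions: [kg·m/s²] · [m]
Adding exponents of each base unit: kg: 1, m: 2, s: -2
SI base units of torque: kg·m²/s²

Answer: kg·m²/s²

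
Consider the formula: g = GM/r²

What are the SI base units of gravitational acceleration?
Units of each symbol in g = GM/r²:
  G (gravitational constant): m³/(kg·s²)
  M (mass): kg
  r (distance): m  → to the power 2 in the denominator, contributes 1/m²

Multiplying the contributions: [m³/(kg·s²)] · [kg] · [1/m²]
Adding exponents of each base unit: m: 1, s: -2
SI base units of gravitational acceleration: m/s²

Answer: m/s²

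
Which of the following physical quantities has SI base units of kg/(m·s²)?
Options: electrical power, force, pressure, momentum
Checking the SI base units of each option:
  electrical power (P = IV): kg·m²/s³  ✗
  force (F = ma): kg·m/s²  ✗
  pressure (P = F/A): kg/(m·s²)  ✓ matches
  momentum (p = mv): kg·m/s  ✗

Only pressure has units kg/(m·s²).

Answer: pressure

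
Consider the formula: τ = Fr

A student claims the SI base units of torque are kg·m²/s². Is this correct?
Units of each symbol in τ = Fr:
  F (force): kg·m/s²
  r (lever arm): m

Multiplying the contributions: [kg·m/s²] · [m]
Adding exponents of each base unit: kg: 1, m: 2, s: -2
SI base units of torque: kg·m²/s²

The claimed units kg·m²/s² match the derived units, so the claim is correct.

Answer: Yes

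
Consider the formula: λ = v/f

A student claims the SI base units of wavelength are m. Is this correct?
Units of each symbol in λ = v/f:
  v (wave speed): m/s
  f (frequency): 1/s  → in the denominator, contributes s

Multiplying the contributions: [m/s] · [s]
Adding exponents of each base unit: m: 1
SI base units of wavelength: m

The claimed units m match the derived units, so the claim is correct.

Answer: Yes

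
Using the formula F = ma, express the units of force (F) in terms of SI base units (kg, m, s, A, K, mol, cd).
Units of each symbol in F = ma:
  m (mass): kg
  a (acceleration): m/s²

Multiplying the contributions: [kg] · [m/s²]
Adding exponents of each base unit: kg: 1, m: 1, s: -2
SI base units of force: kg·m/s²

Answer: kg·m/s²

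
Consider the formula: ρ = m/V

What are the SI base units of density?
Units of each symbol in ρ = m/V:
  m (mass): kg
  V (volume): m³  → in the denominator, contributes 1/m³

Multiplying the contributions: [kg] · [1/m³]
Adding exponents of each base unit: kg: 1, m: -3
SI base units of density: kg/m³

Answer: kg/m³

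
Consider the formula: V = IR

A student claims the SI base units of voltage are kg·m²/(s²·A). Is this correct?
Units of each symbol in V = IR:
  I (current): A
  R (resistance, in ohms): kg·m²/(s³·A²)

Multiplying the contributions: [A] · [kg·m²/(s³·A²)]
Adding exponents of each base unit: kg: 1, m: 2, s: -3, A: -1
SI base units of voltage: kg·m²/(s³·A)

The claimed units kg·m²/(s²·A) (exponents kg: 1, m: 2, s: -2, A: -1) do not match the derived units kg·m²/(s³·A) (exponents kg: 1, m: 2, s: -3, A: -1), so the claim is incorrect.

Answer: No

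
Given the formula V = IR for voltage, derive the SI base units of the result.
Units of each symbol in V = IR:
  I (current): A
  R (resistance, in ohms): kg·m²/(s³·A²)

Multiplying the contributions: [A] · [kg·m²/(s³·A²)]
Adding exponents of each base unit: kg: 1, m: 2, s: -3, A: -1
SI base units of voltage: kg·m²/(s³·A)

Answer: kg·m²/(s³·A)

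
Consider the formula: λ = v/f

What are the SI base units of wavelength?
Units of each symbol in λ = v/f:
  v (wave speed): m/s
  f (frequency): 1/s  → in the denominator, contributes s

Multiplying the contributions: [m/s] · [s]
Adding exponents of each base unit: m: 1
SI base units of wavelength: m

Answer: m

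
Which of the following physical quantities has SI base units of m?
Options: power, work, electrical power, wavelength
Checking the SI base units of each option:
  power (P = W/t): kg·m²/s³  ✗
  work (W = Fd): kg·m²/s²  ✗
  electrical power (P = IV): kg·m²/s³  ✗
  wavelength (λ = v/f): m  ✓ matches

Only wavelength has units m.

Answer: wavelength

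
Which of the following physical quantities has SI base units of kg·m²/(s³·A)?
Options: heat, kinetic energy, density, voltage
Checking the SI base units of each option:
  heat (Q = mcΔT): kg·m²/s²  ✗
  kinetic energy (E = ½mv²): kg·m²/s²  ✗
  density (ρ = m/V): kg/m³  ✗
  voltage (V = IR): kg·m²/(s³·A)  ✓ matches

Only voltage has units kg·m²/(s³·A).

Answer: voltage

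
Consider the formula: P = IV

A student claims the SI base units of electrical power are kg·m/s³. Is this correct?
Units of each symbol in P = IV:
  I (current): A
  V (voltage, in volts): kg·m²/(s³·A)

Multiplying the contributions: [A] · [kg·m²/(s³·A)]
Adding exponents of each base unit: kg: 1, m: 2, s: -3
SI base units of electrical power: kg·m²/s³

The claimed units kg·m/s³ (exponents kg: 1, m: 1, s: -3) do not match the derived units kg·m²/s³ (exponents kg: 1, m: 2, s: -3), so the claim is incorrect.

Answer: No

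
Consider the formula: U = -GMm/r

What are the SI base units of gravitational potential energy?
Units of each symbol in U = -GMm/r:
  G (gravitational constant): m³/(kg·s²)
  M (mass): kg
  m (mass): kg
  r (distance): m  → in the denominator, contributes 1/m
  The minus sign does not affect the units.

Multiplying the contributions: [m³/(kg·s²)] · [kg] · [kg] · [1/m]
Adding exponents of each base unit: kg: 1, m: 2, s: -2
SI base units of gravitational potential energy: kg·m²/s²

Answer: kg·m²/s²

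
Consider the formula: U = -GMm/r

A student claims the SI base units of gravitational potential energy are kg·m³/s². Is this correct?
Units of each symbol in U = -GMm/r:
  G (gravitational constant): m³/(kg·s²)
  M (mass): kg
  m (mass): kg
  r (distance): m  → in the denominator, contributes 1/m
  The minus sign does not affect the units.

Multiplying the contributions: [m³/(kg·s²)] · [kg] · [kg] · [1/m]
Adding exponents of each base unit: kg: 1, m: 2, s: -2
SI base units of gravitational potential energy: kg·m²/s²

The claimed units kg·m³/s² (exponents kg: 1, m: 3, s: -2) do not match the derived units kg·m²/s² (exponents kg: 1, m: 2, s: -2), so the claim is incorrect.

Answer: No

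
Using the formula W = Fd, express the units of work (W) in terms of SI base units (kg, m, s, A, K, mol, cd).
Units of each symbol in W = Fd:
  F (force): kg·m/s²
  d (displacement): m

Multiplying the contributions: [kg·m/s²] · [m]
Adding exponents of each base unit: kg: 1, m: 2, s: -2
SI base units of work: kg·m²/s²

Answer: kg·m²/s²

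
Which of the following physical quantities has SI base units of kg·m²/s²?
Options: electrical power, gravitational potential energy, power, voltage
Checking the SI base units of each option:
  electrical power (P = IV): kg·m²/s³  ✗
  gravitational potential energy (U = -GMm/r): kg·m²/s²  ✓ matches
  power (P = W/t): kg·m²/s³  ✗
  voltage (V = IR): kg·m²/(s³·A)  ✗

Only gravitational potential energy has units kg·m²/s².

Answer: gravitational potential energy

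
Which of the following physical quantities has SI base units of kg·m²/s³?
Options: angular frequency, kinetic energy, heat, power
Checking the SI base units of each option:
  angular frequency (ω = 2πf): 1/s  ✗
  kinetic energy (E = ½mv²): kg·m²/s²  ✗
  heat (Q = mcΔT): kg·m²/s²  ✗
  power (P = W/t): kg·m²/s³  ✓ matches

Only power has units kg·m²/s³.

Answer: power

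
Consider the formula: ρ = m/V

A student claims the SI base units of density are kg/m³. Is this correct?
Units of each symbol in ρ = m/V:
  m (mass): kg
  V (volume): m³  → in the denominator, contributes 1/m³

Multiplying the contributions: [kg] · [1/m³]
Adding exponents of each base unit: kg: 1, m: -3
SI base units of density: kg/m³

The claimed units kg/m³ match the derived units, so the claim is correct.

Answer: Yes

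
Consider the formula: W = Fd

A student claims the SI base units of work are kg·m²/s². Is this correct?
Units of each symbol in W = Fd:
  F (force): kg·m/s²
  d (displacement): m

Multiplying the contributions: [kg·m/s²] · [m]
Adding exponents of each base unit: kg: 1, m: 2, s: -2
SI base units of work: kg·m²/s²

The claimed units kg·m²/s² match the derived units, so the claim is correct.

Answer: Yes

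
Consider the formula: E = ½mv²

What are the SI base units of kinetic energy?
Units of each symbol in E = ½mv²:
  m (mass): kg
  v (speed): m/s  → to the power 2, contributes m²/s²
  The factor ½ is dimensionless.

Multiplying the contributions: [kg] · [m²/s²]
Adding exponents of each base unit: kg: 1, m: 2, s: -2
SI base units of kinetic energy: kg·m²/s²

Answer: kg·m²/s²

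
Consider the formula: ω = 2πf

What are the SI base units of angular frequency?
Units of each symbol in ω = 2πf:
  f (frequency): 1/s
  The factor 2π is dimensionless.

Multiplying the contributions: [1/s]
Adding exponents of each base unit: s: -1
SI base units of angular frequency: 1/s

Answer: 1/s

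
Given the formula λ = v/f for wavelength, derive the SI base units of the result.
Units of each symbol in λ = v/f:
  v (wave speed): m/s
  f (frequency): 1/s  → in the denominator, contributes s

Multiplying the contributions: [m/s] · [s]
Adding exponents of each base unit: m: 1
SI base units of wavelength: m

Answer: m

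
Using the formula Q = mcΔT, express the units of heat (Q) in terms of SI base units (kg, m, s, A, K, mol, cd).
Units of each symbol in Q = mcΔT:
  m (mass): kg
  c (specific heat capacity, in J/(kg·K)): m²/(s²·K)
  ΔT (temperature change): K

Multiplying the contributions: [kg] · [m²/(s²·K)] · [K]
Adding exponents of each base unit: kg: 1, m: 2, s: -2
SI base units of heat: kg·m²/s²

Answer: kg·m²/s²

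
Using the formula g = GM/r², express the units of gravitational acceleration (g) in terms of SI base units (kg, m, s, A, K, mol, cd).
Units of each symbol in g = GM/r²:
  G (gravitational constant): m³/(kg·s²)
  M (mass): kg
  r (distance): m  → to the power 2 in the denominator, contributes 1/m²

Multiplying the contributions: [m³/(kg·s²)] · [kg] · [1/m²]
Adding exponents of each base unit: m: 1, s: -2
SI base units of gravitational acceleration: m/s²

Answer: m/s²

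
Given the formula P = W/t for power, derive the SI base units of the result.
Units of each symbol in P = W/t:
  W (work): kg·m²/s²
  t (time): s  → in the denominator, contributes 1/s

Multiplying the contributions: [kg·m²/s²] · [1/s]
Adding exponents of each base unit: kg: 1, m: 2, s: -3
SI base units of power: kg·m²/s³

Answer: kg·m²/s³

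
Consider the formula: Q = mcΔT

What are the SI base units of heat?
Units of each symbol in Q = mcΔT:
  m (mass): kg
  c (specific heat capacity, in J/(kg·K)): m²/(s²·K)
  ΔT (temperature change): K

Multiplying the contributions: [kg] · [m²/(s²·K)] · [K]
Adding exponents of each base unit: kg: 1, m: 2, s: -2
SI base units of heat: kg·m²/s²

Answer: kg·m²/s²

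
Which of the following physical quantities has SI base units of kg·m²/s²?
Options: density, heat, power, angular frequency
Checking the SI base units of each option:
  density (ρ = m/V): kg/m³  ✗
  heat (Q = mcΔT): kg·m²/s²  ✓ matches
  power (P = W/t): kg·m²/s³  ✗
  angular frequency (ω = 2πf): 1/s  ✗

Only heat has units kg·m²/s².

Answer: heat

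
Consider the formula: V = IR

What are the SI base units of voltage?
Units of each symbol in V = IR:
  I (current): A
  R (resistance, in ohms): kg·m²/(s³·A²)

Multiplying the contributions: [A] · [kg·m²/(s³·A²)]
Adding exponents of each base unit: kg: 1, m: 2, s: -3, A: -1
SI base units of voltage: kg·m²/(s³·A)

Answer: kg·m²/(s³·A)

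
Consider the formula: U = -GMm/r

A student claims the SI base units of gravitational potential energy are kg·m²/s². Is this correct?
Units of each symbol in U = -GMm/r:
  G (gravitational constant): m³/(kg·s²)
  M (mass): kg
  m (mass): kg
  r (distance): m  → in the denominator, contributes 1/m
  The minus sign does not affect the units.

Multiplying the contributions: [m³/(kg·s²)] · [kg] · [kg] · [1/m]
Adding exponents of each base unit: kg: 1, m: 2, s: -2
SI base units of gravitational potential energy: kg·m²/s²

The claimed units kg·m²/s² match the derived units, so the claim is correct.

Answer: Yes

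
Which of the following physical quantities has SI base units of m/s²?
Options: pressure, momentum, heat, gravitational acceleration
Checking the SI base units of each option:
  pressure (P = F/A): kg/(m·s²)  ✗
  momentum (p = mv): kg·m/s  ✗
  heat (Q = mcΔT): kg·m²/s²  ✗
  gravitational acceleration (g = GM/r²): m/s²  ✓ matches

Only gravitational acceleration has units m/s².

Answer: gravitational acceleration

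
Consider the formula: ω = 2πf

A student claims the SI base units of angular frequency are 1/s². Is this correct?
Units of each symbol in ω = 2πf:
  f (frequency): 1/s
  The factor 2π is dimensionless.

Multiplying the contributions: [1/s]
Adding exponents of each base unit: s: -1
SI base units of angular frequency: 1/s

The claimed units 1/s² (exponents s: -2) do not match the derived units 1/s (exponents s: -1), so the claim is incorrect.

Answer: No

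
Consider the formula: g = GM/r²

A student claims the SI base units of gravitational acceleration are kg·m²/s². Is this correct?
Units of each symbol in g = GM/r²:
  G (gravitational constant): m³/(kg·s²)
  M (mass): kg
  r (distance): m  → to the power 2 in the denominator, contributes 1/m²

Multiplying the contributions: [m³/(kg·s²)] · [kg] · [1/m²]
Adding exponents of each base unit: m: 1, s: -2
SI base units of gravitational acceleration: m/s²

The claimed units kg·m²/s² (exponents kg: 1, m: 2, s: -2) do not match the derived units m/s² (exponents m: 1, s: -2), so the claim is incorrect.

Answer: No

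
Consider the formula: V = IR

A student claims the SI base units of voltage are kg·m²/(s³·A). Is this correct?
Units of each symbol in V = IR:
  I (current): A
  R (resistance, in ohms): kg·m²/(s³·A²)

Multiplying the contributions: [A] · [kg·m²/(s³·A²)]
Adding exponents of each base unit: kg: 1, m: 2, s: -3, A: -1
SI base units of voltage: kg·m²/(s³·A)

The claimed units kg·m²/(s³·A) match the derived units, so the claim is correct.

Answer: Yes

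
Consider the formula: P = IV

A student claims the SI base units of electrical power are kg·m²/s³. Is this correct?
Units of each symbol in P = IV:
  I (current): A
  V (voltage, in volts): kg·m²/(s³·A)

Multiplying the contributions: [A] · [kg·m²/(s³·A)]
Adding exponents of each base unit: kg: 1, m: 2, s: -3
SI base units of electrical power: kg·m²/s³

The claimed units kg·m²/s³ match the derived units, so the claim is correct.

Answer: Yes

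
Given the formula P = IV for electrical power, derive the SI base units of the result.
Units of each symbol in P = IV:
  I (current): A
  V (voltage, in volts): kg·m²/(s³·A)

Multiplying the contributions: [A] · [kg·m²/(s³·A)]
Adding exponents of each base unit: kg: 1, m: 2, s: -3
SI base units of electrical power: kg·m²/s³

Answer: kg·m²/s³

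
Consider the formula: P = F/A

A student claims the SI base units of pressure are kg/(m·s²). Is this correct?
Units of each symbol in P = F/A:
  F (force): kg·m/s²
  A (area): m²  → in the denominator, contributes 1/m²

Multiplying the contributions: [kg·m/s²] · [1/m²]
Adding exponents of each base unit: kg: 1, m: -1, s: -2
SI base units of pressure: kg/(m·s²)

The claimed units kg/(m·s²) match the derived units, so the claim is correct.

Answer: Yes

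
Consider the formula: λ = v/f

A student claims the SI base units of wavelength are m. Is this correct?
Units of each symbol in λ = v/f:
  v (wave speed): m/s
  f (frequency): 1/s  → in the denominator, contributes s

Multiplying the contributions: [m/s] · [s]
Adding exponents of each base unit: m: 1
SI base units of wavelength: m

The claimed units m match the derived units, so the claim is correct.

Answer: Yes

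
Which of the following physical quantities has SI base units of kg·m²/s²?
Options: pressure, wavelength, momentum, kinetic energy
Checking the SI base units of each option:
  pressure (P = F/A): kg/(m·s²)  ✗
  wavelength (λ = v/f): m  ✗
  momentum (p = mv): kg·m/s  ✗
  kinetic energy (E = ½mv²): kg·m²/s²  ✓ matches

Only kinetic energy has units kg·m²/s².

Answer: kinetic energy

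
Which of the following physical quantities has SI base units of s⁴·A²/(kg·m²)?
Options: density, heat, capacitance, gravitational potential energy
Checking the SI base units of each option:
  density (ρ = m/V): kg/m³  ✗
  heat (Q = mcΔT): kg·m²/s²  ✗
  capacitance (C = Q/V): s⁴·A²/(kg·m²)  ✓ matches
  gravitational potential energy (U = -GMm/r): kg·m²/s²  ✗

Only capacitance has units s⁴·A²/(kg·m²).

Answer: capacitance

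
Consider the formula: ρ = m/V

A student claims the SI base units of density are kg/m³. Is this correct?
Units of each symbol in ρ = m/V:
  m (mass): kg
  V (volume): m³  → in the denominator, contributes 1/m³

Multiplying the contributions: [kg] · [1/m³]
Adding exponents of each base unit: kg: 1, m: -3
SI base units of density: kg/m³

The claimed units kg/m³ match the derived units, so the claim is correct.

Answer: Yes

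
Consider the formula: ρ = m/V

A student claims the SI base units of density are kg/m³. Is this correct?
Units of each symbol in ρ = m/V:
  m (mass): kg
  V (volume): m³  → in the denominator, contributes 1/m³

Multiplying the contributions: [kg] · [1/m³]
Adding exponents of each base unit: kg: 1, m: -3
SI base units of density: kg/m³

The claimed units kg/m³ match the derived units, so the claim is correct.

Answer: Yes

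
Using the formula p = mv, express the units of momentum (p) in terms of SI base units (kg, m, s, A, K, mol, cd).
Units of each symbol in p = mv:
  m (mass): kg
  v (velocity): m/s

Multiplying the contributions: [kg] · [m/s]
Adding exponents of each base unit: kg: 1, m: 1, s: -1
SI base units of momentum: kg·m/s

Answer: kg·m/s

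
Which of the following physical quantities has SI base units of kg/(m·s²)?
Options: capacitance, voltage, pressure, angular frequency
Checking the SI base units of each option:
  capacitance (C = Q/V): s⁴·A²/(kg·m²)  ✗
  voltage (V = IR): kg·m²/(s³·A)  ✗
  pressure (P = F/A): kg/(m·s²)  ✓ matches
  angular frequency (ω = 2πf): 1/s  ✗

Only pressure has units kg/(m·s²).

Answer: pressure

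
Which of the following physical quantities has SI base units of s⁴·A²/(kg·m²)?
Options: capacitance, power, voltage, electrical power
Checking the SI base units of each option:
  capacitance (C = Q/V): s⁴·A²/(kg·m²)  ✓ matches
  power (P = W/t): kg·m²/s³  ✗
  voltage (V = IR): kg·m²/(s³·A)  ✗
  electrical power (P = IV): kg·m²/s³  ✗

Only capacitance has units s⁴·A²/(kg·m²).

Answer: capacitance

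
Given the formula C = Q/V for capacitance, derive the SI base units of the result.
Units of each symbol in C = Q/V:
  Q (charge, in coulombs): s·A
  V (voltage, in volts): kg·m²/(s³·A)  → in the denominator, contributes s³·A/(kg·m²)

Multiplying the contributions: [s·A] · [s³·A/(kg·m²)]
Adding exponents of each base unit: kg: -1, m: -2, s: 4, A: 2
SI base units of capacitance: s⁴·A²/(kg·m²)

Answer: s⁴·A²/(kg·m²)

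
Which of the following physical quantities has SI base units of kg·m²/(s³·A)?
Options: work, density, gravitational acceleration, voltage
Checking the SI base units of each option:
  work (W = Fd): kg·m²/s²  ✗
  density (ρ = m/V): kg/m³  ✗
  gravitational acceleration (g = GM/r²): m/s²  ✗
  voltage (V = IR): kg·m²/(s³·A)  ✓ matches

Only voltage has units kg·m²/(s³·A).

Answer: voltage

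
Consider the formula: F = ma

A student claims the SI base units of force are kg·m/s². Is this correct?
Units of each symbol in F = ma:
  m (mass): kg
  a (acceleration): m/s²

Multiplying the contributions: [kg] · [m/s²]
Adding exponents of each base unit: kg: 1, m: 1, s: -2
SI base units of force: kg·m/s²

The claimed units kg·m/s² match the derived units, so the claim is correct.

Answer: Yes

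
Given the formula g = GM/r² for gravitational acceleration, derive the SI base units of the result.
Units of each symbol in g = GM/r²:
  G (gravitational constant): m³/(kg·s²)
  M (mass): kg
  r (distance): m  → to the power 2 in the denominator, contributes 1/m²

Multiplying the contributions: [m³/(kg·s²)] · [kg] · [1/m²]
Adding exponents of each base unit: m: 1, s: -2
SI base units of gravitational acceleration: m/s²

Answer: m/s²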